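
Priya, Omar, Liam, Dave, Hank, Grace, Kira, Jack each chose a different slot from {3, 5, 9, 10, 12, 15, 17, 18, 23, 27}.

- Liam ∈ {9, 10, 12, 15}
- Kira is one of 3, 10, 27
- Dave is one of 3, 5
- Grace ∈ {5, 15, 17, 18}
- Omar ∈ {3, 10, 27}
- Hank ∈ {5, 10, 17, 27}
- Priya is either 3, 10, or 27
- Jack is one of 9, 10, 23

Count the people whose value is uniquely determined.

Priya, Omar, Kira between them cover only {3, 10, 27} — a naked triple. Remove those values from Liam, Dave, Hank, Jack.
Dave has just one choice, so Dave = 5. So Hank, Grace can't be 5.
Hank must be 17 (only option left). So Grace can't be 17.
Determined: Dave=5, Hank=17. The other people each still have more than one consistent value. That makes 2.

2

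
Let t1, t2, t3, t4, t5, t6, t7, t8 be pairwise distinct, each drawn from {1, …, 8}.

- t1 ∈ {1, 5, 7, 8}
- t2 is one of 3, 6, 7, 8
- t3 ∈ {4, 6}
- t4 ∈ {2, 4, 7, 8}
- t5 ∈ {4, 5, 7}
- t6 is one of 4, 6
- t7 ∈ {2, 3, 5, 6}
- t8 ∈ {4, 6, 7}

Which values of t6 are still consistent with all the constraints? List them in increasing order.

4, 6

Among the 8 variables, 1 fits only t1 (and all 8 values in {1, 2, 3, 4, 5, 6, 7, 8} must be used), so t1 = 1.
t3 and t6 between them cover only {4, 6} — a naked pair. Remove those values from t2, t4, t5, t7, t8.
t8's domain is down to {7}, so t8 = 7. Strike 7 from t2, t4, t5.
t5 must be 5 (only option left). Strike 5 from t7.
No further eliminations apply; t6 can still be any of 4, 6.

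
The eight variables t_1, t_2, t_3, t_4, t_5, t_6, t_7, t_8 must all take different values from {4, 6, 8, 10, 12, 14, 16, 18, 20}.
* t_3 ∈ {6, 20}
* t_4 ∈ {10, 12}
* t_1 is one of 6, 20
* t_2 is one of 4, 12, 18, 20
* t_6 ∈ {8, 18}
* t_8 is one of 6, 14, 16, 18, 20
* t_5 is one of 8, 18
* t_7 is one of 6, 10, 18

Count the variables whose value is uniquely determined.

t_1 and t_3 between them cover only {6, 20} — a naked pair. Remove those values from t_2, t_7, t_8.
t_5 and t_6 share exactly the 2 values {8, 18}; by pigeonhole those values go to them, so strike 8, 18 from t_2, t_7, t_8.
t_7 has just one choice, so t_7 = 10. Strike 10 from t_4.
That leaves t_4 = 12. Eliminate 12 elsewhere: t_2.
t_2 must be 4 (only option left).
Determined: t_2=4, t_4=12, t_7=10. The other variables each still have more than one consistent value. That makes 3.

3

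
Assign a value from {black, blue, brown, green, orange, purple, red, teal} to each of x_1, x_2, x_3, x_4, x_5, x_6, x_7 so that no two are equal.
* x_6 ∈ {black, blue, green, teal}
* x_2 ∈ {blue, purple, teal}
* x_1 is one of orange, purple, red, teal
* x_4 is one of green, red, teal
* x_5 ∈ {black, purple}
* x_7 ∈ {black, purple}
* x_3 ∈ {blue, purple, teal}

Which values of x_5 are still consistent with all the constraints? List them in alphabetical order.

black, purple

The 7 variables draw from only 7 values {black, blue, green, orange, purple, red, teal}, so each is used; only x_1 can be orange, hence x_1 = orange.
The 6 still-open variables together cover exactly {black, blue, green, purple, red, teal} — 6 values for 6 variables — and red appears only in x_4's list, so x_4 = red.
Among the 5 still-open variables, green fits only x_6 (and all 5 values in {black, blue, green, purple, teal} must be used), so x_6 = green.
x_5 and x_7 between them cover only {black, purple} — a naked pair. Remove those values from x_2, x_3.
No further eliminations apply; x_5 can still be any of black, purple.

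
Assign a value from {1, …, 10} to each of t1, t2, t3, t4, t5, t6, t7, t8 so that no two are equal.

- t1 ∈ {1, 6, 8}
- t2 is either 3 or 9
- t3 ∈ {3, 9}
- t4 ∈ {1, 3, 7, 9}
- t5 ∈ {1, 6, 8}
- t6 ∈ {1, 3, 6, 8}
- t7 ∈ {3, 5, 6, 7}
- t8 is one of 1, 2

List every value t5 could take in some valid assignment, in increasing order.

The 8 variables draw from only 8 values {1, 2, 3, 5, 6, 7, 8, 9}, so each is used; only t8 can be 2, hence t8 = 2.
The 7 still-open variables together cover exactly {1, 3, 5, 6, 7, 8, 9} — 7 values for 7 variables — and 5 appears only in t7's list, so t7 = 5.
The 6 still-open variables together cover exactly {1, 3, 6, 7, 8, 9} — 6 values for 6 variables — and 7 appears only in t4's list, so t4 = 7.
t2 and t3 share exactly the 2 values {3, 9}; by pigeonhole those values go to them, so strike 3, 9 from t6.
No further eliminations apply; t5 can still be any of 1, 6, 8.

1, 6, 8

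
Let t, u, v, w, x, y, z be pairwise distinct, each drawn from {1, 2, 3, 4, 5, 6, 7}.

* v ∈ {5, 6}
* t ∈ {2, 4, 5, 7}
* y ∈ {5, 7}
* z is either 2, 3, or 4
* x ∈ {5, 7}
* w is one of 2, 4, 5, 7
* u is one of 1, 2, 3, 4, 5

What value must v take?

6

Among the 7 variables, 1 fits only u (and all 7 values in {1, 2, 3, 4, 5, 6, 7} must be used), so u = 1.
The 6 still-open variables draw from only 6 values {2, 3, 4, 5, 6, 7}, so each is used; only z can be 3, hence z = 3.
The 5 still-open variables draw from only 5 values {2, 4, 5, 6, 7}, so each is used; only v can be 6, hence v = 6.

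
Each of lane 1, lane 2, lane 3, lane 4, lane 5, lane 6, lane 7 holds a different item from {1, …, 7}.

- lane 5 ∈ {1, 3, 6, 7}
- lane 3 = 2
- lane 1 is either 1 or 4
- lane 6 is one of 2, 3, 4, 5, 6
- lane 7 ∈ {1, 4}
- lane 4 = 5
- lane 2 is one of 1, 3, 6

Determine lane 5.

lane 3 has just one choice, so lane 3 = 2. Strike 2 from lane 6.
lane 4 must be 5 (only option left). Strike 5 from lane 6.
Among the 5 still-open variables, 7 fits only lane 5 (and all 5 values in {1, 3, 4, 6, 7} must be used), so lane 5 = 7.

7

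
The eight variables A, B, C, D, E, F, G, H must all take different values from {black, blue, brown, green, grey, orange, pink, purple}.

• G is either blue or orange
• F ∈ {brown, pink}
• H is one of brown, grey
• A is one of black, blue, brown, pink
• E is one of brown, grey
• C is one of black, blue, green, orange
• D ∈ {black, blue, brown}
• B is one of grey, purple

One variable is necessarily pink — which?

Among the 8 variables, green fits only C (and all 8 values in {black, blue, brown, green, grey, orange, pink, purple} must be used), so C = green.
Among the 7 still-open variables, orange fits only G (and all 7 values in {black, blue, brown, grey, orange, pink, purple} must be used), so G = orange.
Among the 6 still-open variables, purple fits only B (and all 6 values in {black, blue, brown, grey, pink, purple} must be used), so B = purple.
E and H between them cover only {brown, grey} — a naked pair. Remove those values from A, D, F.
So pink goes to F.

F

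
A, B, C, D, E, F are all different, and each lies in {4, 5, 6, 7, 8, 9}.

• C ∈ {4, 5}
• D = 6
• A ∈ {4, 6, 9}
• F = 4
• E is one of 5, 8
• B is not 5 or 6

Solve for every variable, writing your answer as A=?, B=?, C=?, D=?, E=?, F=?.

D has just one choice, so D = 6. Remove 6 from A.
F's domain is down to {4}, so F = 4. Strike 4 from A, B, C.
That leaves A = 9. Remove 9 from B.
That leaves C = 5. Strike 5 from E.
E's domain is down to {8}, so E = 8. So B can't be 8.
B must be 7 (only option left).

A=9, B=7, C=5, D=6, E=8, F=4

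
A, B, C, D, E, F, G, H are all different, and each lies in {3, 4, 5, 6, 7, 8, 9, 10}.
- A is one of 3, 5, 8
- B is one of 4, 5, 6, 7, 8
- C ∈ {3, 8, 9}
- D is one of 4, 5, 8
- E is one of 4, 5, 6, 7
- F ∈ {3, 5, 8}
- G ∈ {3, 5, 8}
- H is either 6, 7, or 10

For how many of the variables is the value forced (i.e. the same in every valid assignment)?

The 8 variables draw from only 8 values {3, 4, 5, 6, 7, 8, 9, 10}, so each is used; only C can be 9, hence C = 9.
Among the 7 still-open variables, 10 fits only H (and all 7 values in {3, 4, 5, 6, 7, 8, 10} must be used), so H = 10.
A, F, G between them cover only {3, 5, 8} — a naked triple. Remove those values from B, D, E.
D has just one choice, so D = 4. So B, E can't be 4.
Determined: C=9, D=4, H=10. The other variables each still have more than one consistent value. That makes 3.

3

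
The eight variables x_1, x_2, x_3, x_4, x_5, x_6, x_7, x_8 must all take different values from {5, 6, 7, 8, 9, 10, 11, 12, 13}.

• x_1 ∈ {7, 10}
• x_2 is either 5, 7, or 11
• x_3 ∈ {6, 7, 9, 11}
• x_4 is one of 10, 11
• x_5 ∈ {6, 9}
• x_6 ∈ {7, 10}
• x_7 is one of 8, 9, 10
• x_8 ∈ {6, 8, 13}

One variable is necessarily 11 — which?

The 8 variables draw from only 8 values {5, 6, 7, 8, 9, 10, 11, 13}, so each is used; only x_2 can be 5, hence x_2 = 5.
The 7 still-open variables together cover exactly {6, 7, 8, 9, 10, 11, 13} — 7 values for 7 variables — and 13 appears only in x_8's list, so x_8 = 13.
The 6 still-open variables together cover exactly {6, 7, 8, 9, 10, 11} — 6 values for 6 variables — and 8 appears only in x_7's list, so x_7 = 8.
x_1 and x_6 between them cover only {7, 10} — a naked pair. Remove those values from x_3, x_4.
So 11 goes to x_4.

x_4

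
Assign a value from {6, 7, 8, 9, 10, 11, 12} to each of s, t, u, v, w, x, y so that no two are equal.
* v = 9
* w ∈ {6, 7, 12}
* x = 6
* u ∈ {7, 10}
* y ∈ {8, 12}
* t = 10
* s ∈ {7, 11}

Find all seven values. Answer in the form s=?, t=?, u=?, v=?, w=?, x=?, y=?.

s=11, t=10, u=7, v=9, w=12, x=6, y=8

t's domain is down to {10}, so t = 10. Remove 10 from u.
u must be 7 (only option left). Remove 7 from s, w.
v has just one choice, so v = 9.
That leaves x = 6. Strike 6 from w.
s's domain is down to {11}, so s = 11.
w's domain is down to {12}, so w = 12. Eliminate 12 elsewhere: y.
y has just one choice, so y = 8.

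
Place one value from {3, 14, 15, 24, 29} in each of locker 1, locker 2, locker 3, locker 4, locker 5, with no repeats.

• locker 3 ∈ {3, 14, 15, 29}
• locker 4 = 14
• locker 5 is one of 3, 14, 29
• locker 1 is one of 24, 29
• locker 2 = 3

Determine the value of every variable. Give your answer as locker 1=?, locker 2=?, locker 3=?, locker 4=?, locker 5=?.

locker 2 has just one choice, so locker 2 = 3. Strike 3 from locker 3, locker 5.
locker 4 must be 14 (only option left). So locker 3, locker 5 can't be 14.
locker 5 has just one choice, so locker 5 = 29. Strike 29 from locker 1, locker 3.
locker 1 must be 24 (only option left).
That leaves locker 3 = 15.

locker 1=24, locker 2=3, locker 3=15, locker 4=14, locker 5=29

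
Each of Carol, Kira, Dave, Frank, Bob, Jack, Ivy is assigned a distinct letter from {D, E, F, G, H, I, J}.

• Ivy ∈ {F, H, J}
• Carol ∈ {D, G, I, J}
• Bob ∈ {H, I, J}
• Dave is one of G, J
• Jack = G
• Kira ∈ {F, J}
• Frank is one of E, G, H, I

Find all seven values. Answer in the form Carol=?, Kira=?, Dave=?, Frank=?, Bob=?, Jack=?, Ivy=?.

Carol=D, Kira=F, Dave=J, Frank=E, Bob=I, Jack=G, Ivy=H

Jack's domain is down to {G}, so Jack = G. Remove G from Carol, Dave, Frank.
Dave must be J (only option left). Remove J from Carol, Kira, Bob, Ivy.
That leaves Kira = F. Eliminate F elsewhere: Ivy.
Ivy must be H (only option left). Strike H from Frank, Bob.
Bob's domain is down to {I}, so Bob = I. So Carol, Frank can't be I.
Carol must be D (only option left).
Frank's domain is down to {E}, so Frank = E.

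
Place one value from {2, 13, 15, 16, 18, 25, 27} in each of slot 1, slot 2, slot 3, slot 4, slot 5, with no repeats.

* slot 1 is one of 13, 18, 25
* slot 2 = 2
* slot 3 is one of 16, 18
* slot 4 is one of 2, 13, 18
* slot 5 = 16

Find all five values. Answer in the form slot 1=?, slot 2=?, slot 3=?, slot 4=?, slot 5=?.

slot 1=25, slot 2=2, slot 3=18, slot 4=13, slot 5=16

slot 2's domain is down to {2}, so slot 2 = 2. Eliminate 2 elsewhere: slot 4.
slot 5's domain is down to {16}, so slot 5 = 16. So slot 3 can't be 16.
That leaves slot 3 = 18. Remove 18 from slot 1, slot 4.
slot 4 has just one choice, so slot 4 = 13. Remove 13 from slot 1.
That leaves slot 1 = 25.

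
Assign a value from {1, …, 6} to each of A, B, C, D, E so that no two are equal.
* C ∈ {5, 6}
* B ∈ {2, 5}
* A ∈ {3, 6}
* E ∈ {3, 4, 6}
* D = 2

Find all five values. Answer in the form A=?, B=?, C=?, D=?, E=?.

A=3, B=5, C=6, D=2, E=4

D's domain is down to {2}, so D = 2. Remove 2 from B.
That leaves B = 5. Strike 5 from C.
That leaves C = 6. Strike 6 from A, E.
A has just one choice, so A = 3. Remove 3 from E.
That leaves E = 4.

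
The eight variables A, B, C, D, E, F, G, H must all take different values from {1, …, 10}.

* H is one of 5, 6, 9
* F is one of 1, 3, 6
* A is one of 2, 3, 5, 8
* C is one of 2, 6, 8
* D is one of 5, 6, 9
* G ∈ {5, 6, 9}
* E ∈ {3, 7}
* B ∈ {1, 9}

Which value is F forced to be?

3

The 8 variables draw from only 8 values {1, 2, 3, 5, 6, 7, 8, 9}, so each is used; only E can be 7, hence E = 7.
D, G, H share exactly the 3 values {5, 6, 9}; by pigeonhole those values go to them, so strike 5, 6, 9 from A, B, C, F.
B's domain is down to {1}, so B = 1. Eliminate 1 elsewhere: F.
So F = 3.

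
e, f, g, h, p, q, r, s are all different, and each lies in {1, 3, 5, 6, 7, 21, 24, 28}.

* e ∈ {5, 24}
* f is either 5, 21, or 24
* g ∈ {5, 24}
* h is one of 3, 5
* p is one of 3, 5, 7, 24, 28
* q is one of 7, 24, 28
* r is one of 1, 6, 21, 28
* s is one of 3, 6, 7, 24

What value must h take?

Among the 8 variables, 1 fits only r (and all 8 values in {1, 3, 5, 6, 7, 21, 24, 28} must be used), so r = 1.
Among the 7 still-open variables, 6 fits only s (and all 7 values in {3, 5, 6, 7, 21, 24, 28} must be used), so s = 6.
The 6 still-open variables together cover exactly {3, 5, 7, 21, 24, 28} — 6 values for 6 variables — and 21 appears only in f's list, so f = 21.
e and g share exactly the 2 values {5, 24}; by pigeonhole those values go to them, so strike 5, 24 from h, p, q.
So h = 3.

3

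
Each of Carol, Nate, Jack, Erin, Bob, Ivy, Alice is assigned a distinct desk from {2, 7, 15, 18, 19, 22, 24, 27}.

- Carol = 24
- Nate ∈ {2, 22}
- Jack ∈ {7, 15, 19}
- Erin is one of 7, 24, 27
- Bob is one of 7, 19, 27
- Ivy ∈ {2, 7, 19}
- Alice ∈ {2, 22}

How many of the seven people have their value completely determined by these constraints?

2

Carol has just one choice, so Carol = 24. Remove 24 from Erin.
The 6 still-open variables draw from only 6 values {2, 7, 15, 19, 22, 27}, so each is used; only Jack can be 15, hence Jack = 15.
Nate and Alice between them cover only {2, 22} — a naked pair. Remove those values from Ivy.
Determined: Carol=24, Jack=15. The other people each still have more than one consistent value. That makes 2.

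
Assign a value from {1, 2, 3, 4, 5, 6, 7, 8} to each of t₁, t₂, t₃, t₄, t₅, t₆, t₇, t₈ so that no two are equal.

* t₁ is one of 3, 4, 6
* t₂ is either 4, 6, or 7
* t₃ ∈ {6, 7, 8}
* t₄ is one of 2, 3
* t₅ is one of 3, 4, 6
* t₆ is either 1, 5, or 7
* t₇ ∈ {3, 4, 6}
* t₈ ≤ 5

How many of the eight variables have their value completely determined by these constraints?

Among the 8 variables, 8 fits only t₃ (and all 8 values in {1, 2, 3, 4, 5, 6, 7, 8} must be used), so t₃ = 8.
t₁, t₅, t₇ between them cover only {3, 4, 6} — a naked triple. Remove those values from t₂, t₄, t₈.
That leaves t₂ = 7. Strike 7 from t₆.
t₄'s domain is down to {2}, so t₄ = 2. Eliminate 2 elsewhere: t₈.
Determined: t₂=7, t₃=8, t₄=2. The other variables each still have more than one consistent value. That makes 3.

3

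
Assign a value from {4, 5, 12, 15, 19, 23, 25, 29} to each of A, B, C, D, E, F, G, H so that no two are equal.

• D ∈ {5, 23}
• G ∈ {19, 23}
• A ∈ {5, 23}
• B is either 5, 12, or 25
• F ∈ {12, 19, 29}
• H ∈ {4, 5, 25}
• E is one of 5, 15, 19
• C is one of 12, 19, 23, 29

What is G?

The 8 variables draw from only 8 values {4, 5, 12, 15, 19, 23, 25, 29}, so each is used; only H can be 4, hence H = 4.
Among the 7 still-open variables, 15 fits only E (and all 7 values in {5, 12, 15, 19, 23, 25, 29} must be used), so E = 15.
The 6 still-open variables draw from only 6 values {5, 12, 19, 23, 25, 29}, so each is used; only B can be 25, hence B = 25.
A and D between them cover only {5, 23} — a naked pair. Remove those values from C, G.
So G = 19.

19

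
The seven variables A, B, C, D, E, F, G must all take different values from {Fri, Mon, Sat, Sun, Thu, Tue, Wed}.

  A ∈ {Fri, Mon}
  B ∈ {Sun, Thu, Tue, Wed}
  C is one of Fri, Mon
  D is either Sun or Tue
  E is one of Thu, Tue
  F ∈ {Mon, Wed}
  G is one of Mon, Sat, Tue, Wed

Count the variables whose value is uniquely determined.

The 7 variables together cover exactly {Fri, Mon, Sat, Sun, Thu, Tue, Wed} — 7 values for 7 variables — and Sat appears only in G's list, so G = Sat.
A and C share exactly the 2 values {Fri, Mon}; by pigeonhole those values go to them, so strike Fri, Mon from F.
That leaves F = Wed. Strike Wed from B.
Determined: F=Wed, G=Sat. The other variables each still have more than one consistent value. That makes 2.

2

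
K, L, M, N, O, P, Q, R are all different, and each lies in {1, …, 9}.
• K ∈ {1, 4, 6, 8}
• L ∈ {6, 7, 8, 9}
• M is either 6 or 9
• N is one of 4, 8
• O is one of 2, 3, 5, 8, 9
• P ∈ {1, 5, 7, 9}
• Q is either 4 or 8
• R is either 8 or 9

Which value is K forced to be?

1

N and Q between them cover only {4, 8} — a naked pair. Remove those values from K, L, O, R.
R has just one choice, so R = 9. So L, M, O, P can't be 9.
M's domain is down to {6}, so M = 6. Eliminate 6 elsewhere: K, L.
So K = 1.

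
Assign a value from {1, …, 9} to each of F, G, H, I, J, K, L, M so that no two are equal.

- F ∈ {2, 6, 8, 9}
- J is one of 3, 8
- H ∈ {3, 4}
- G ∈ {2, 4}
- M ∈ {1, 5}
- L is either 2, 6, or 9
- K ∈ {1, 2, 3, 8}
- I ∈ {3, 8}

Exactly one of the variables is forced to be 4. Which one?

Among the 8 variables, 5 fits only M (and all 8 values in {1, 2, 3, 4, 5, 6, 8, 9} must be used), so M = 5.
Among the 7 still-open variables, 1 fits only K (and all 7 values in {1, 2, 3, 4, 6, 8, 9} must be used), so K = 1.
I and J between them cover only {3, 8} — a naked pair. Remove those values from F, H.
So 4 goes to H.

H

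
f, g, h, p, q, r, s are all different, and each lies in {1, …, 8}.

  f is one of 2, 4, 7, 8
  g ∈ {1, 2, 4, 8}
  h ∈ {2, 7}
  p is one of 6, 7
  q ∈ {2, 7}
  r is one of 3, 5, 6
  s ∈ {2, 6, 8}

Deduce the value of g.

h and q share exactly the 2 values {2, 7}; by pigeonhole those values go to them, so strike 2, 7 from f, g, p, s.
That leaves p = 6. Strike 6 from r, s.
s must be 8 (only option left). Strike 8 from f, g.
f's domain is down to {4}, so f = 4. Remove 4 from g.
So g = 1.

1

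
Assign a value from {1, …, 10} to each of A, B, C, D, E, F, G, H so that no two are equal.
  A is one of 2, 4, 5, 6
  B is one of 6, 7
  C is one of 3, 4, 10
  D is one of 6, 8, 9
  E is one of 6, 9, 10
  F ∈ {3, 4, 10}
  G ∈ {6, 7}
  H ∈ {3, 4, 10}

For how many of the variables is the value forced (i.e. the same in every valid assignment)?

B and G between them cover only {6, 7} — a naked pair. Remove those values from A, D, E.
C, F, H share exactly the 3 values {3, 4, 10}; by pigeonhole those values go to them, so strike 3, 4, 10 from A, E.
E must be 9 (only option left). Remove 9 from D.
D's domain is down to {8}, so D = 8.
Determined: D=8, E=9. The other variables each still have more than one consistent value. That makes 2.

2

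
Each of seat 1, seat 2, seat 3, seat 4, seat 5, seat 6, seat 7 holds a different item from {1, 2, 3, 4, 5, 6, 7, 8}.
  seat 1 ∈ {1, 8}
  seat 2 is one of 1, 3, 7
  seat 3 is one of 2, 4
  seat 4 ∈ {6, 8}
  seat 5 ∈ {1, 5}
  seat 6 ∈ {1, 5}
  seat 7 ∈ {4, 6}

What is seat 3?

2

seat 5 and seat 6 share exactly the 2 values {1, 5}; by pigeonhole those values go to them, so strike 1, 5 from seat 1, seat 2.
That leaves seat 1 = 8. So seat 4 can't be 8.
seat 4 must be 6 (only option left). Remove 6 from seat 7.
seat 7's domain is down to {4}, so seat 7 = 4. So seat 3 can't be 4.
So seat 3 = 2.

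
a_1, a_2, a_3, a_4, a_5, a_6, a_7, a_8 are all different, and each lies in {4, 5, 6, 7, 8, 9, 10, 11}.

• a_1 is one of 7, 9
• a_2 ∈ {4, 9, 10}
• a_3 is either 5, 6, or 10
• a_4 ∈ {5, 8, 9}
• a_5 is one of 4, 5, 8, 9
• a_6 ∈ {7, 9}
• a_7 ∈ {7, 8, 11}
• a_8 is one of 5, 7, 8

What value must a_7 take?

11

The 8 variables draw from only 8 values {4, 5, 6, 7, 8, 9, 10, 11}, so each is used; only a_3 can be 6, hence a_3 = 6.
Among the 7 still-open variables, 10 fits only a_2 (and all 7 values in {4, 5, 7, 8, 9, 10, 11} must be used), so a_2 = 10.
The 6 still-open variables draw from only 6 values {4, 5, 7, 8, 9, 11}, so each is used; only a_5 can be 4, hence a_5 = 4.
The 5 still-open variables together cover exactly {5, 7, 8, 9, 11} — 5 values for 5 variables — and 11 appears only in a_7's list, so a_7 = 11.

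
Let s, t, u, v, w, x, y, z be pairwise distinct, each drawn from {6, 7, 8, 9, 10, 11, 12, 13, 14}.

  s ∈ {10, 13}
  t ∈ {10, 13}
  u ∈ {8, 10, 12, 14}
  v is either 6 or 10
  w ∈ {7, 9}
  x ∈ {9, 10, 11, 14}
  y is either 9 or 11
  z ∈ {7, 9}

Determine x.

s and t share exactly the 2 values {10, 13}; by pigeonhole those values go to them, so strike 10, 13 from u, v, x.
v's domain is down to {6}, so v = 6.
w and z between them cover only {7, 9} — a naked pair. Remove those values from x, y.
y has just one choice, so y = 11. Remove 11 from x.
So x = 14.

14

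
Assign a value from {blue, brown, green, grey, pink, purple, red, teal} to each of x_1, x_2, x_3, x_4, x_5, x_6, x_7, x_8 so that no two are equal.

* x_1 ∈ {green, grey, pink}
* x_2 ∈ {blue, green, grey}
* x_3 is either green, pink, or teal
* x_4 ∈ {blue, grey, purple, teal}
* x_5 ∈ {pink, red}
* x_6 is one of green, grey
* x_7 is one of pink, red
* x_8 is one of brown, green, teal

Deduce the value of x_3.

Among the 8 variables, brown fits only x_8 (and all 8 values in {blue, brown, green, grey, pink, purple, red, teal} must be used), so x_8 = brown.
Among the 7 still-open variables, purple fits only x_4 (and all 7 values in {blue, green, grey, pink, purple, red, teal} must be used), so x_4 = purple.
The 6 still-open variables together cover exactly {blue, green, grey, pink, red, teal} — 6 values for 6 variables — and blue appears only in x_2's list, so x_2 = blue.
The 5 still-open variables draw from only 5 values {green, grey, pink, red, teal}, so each is used; only x_3 can be teal, hence x_3 = teal.

teal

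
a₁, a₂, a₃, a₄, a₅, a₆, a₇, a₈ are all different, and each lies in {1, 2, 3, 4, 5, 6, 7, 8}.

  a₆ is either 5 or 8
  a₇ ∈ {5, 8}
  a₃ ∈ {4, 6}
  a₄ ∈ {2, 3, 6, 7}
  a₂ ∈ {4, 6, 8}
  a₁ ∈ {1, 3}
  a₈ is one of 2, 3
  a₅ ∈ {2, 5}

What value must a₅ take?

Among the 8 variables, 1 fits only a₁ (and all 8 values in {1, 2, 3, 4, 5, 6, 7, 8} must be used), so a₁ = 1.
Among the 7 still-open variables, 7 fits only a₄ (and all 7 values in {2, 3, 4, 5, 6, 7, 8} must be used), so a₄ = 7.
The 6 still-open variables together cover exactly {2, 3, 4, 5, 6, 8} — 6 values for 6 variables — and 3 appears only in a₈'s list, so a₈ = 3.
The 5 still-open variables draw from only 5 values {2, 4, 5, 6, 8}, so each is used; only a₅ can be 2, hence a₅ = 2.

2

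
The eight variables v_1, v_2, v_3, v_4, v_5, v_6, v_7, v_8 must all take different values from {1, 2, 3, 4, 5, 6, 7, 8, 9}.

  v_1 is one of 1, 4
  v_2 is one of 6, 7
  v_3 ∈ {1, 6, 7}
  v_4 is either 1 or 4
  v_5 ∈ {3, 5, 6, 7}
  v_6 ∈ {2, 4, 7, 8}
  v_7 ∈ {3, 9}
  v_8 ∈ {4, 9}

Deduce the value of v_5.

v_1 and v_4 between them cover only {1, 4} — a naked pair. Remove those values from v_3, v_6, v_8.
That leaves v_8 = 9. Remove 9 from v_7.
That leaves v_7 = 3. Strike 3 from v_5.
The 2 variables v_2 and v_3 are confined to {6, 7}, which locks those values in; drop them from v_5, v_6.
So v_5 = 5.

5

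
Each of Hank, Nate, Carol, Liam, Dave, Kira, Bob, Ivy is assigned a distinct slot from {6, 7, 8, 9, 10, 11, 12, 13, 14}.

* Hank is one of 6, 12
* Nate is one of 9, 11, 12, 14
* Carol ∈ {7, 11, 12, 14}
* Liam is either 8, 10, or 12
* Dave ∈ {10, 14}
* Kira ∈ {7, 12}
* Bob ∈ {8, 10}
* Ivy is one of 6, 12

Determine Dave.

14

Among the 8 variables, 9 fits only Nate (and all 8 values in {6, 7, 8, 9, 10, 11, 12, 14} must be used), so Nate = 9.
The 7 still-open variables together cover exactly {6, 7, 8, 10, 11, 12, 14} — 7 values for 7 variables — and 11 appears only in Carol's list, so Carol = 11.
Among the 6 still-open variables, 7 fits only Kira (and all 6 values in {6, 7, 8, 10, 12, 14} must be used), so Kira = 7.
The 5 still-open variables draw from only 5 values {6, 8, 10, 12, 14}, so each is used; only Dave can be 14, hence Dave = 14.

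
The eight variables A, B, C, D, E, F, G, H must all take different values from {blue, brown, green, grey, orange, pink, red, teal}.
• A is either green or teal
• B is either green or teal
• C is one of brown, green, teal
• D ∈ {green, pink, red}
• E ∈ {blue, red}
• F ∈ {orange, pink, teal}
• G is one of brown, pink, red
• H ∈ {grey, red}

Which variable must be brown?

C

The 8 variables draw from only 8 values {blue, brown, green, grey, orange, pink, red, teal}, so each is used; only E can be blue, hence E = blue.
Among the 7 still-open variables, grey fits only H (and all 7 values in {brown, green, grey, orange, pink, red, teal} must be used), so H = grey.
Among the 6 still-open variables, orange fits only F (and all 6 values in {brown, green, orange, pink, red, teal} must be used), so F = orange.
A and B between them cover only {green, teal} — a naked pair. Remove those values from C, D.
So brown goes to C.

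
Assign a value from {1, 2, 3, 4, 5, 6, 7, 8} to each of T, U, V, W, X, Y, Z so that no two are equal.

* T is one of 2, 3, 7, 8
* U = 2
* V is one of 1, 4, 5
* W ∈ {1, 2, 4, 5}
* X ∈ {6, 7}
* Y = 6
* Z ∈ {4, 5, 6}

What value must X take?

7

U has just one choice, so U = 2. So T, W can't be 2.
Y's domain is down to {6}, so Y = 6. Eliminate 6 elsewhere: X, Z.
So X = 7.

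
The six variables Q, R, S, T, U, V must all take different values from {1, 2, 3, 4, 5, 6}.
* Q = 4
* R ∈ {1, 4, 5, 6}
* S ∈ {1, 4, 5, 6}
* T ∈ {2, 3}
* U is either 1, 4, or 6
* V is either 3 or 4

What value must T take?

2

Q has just one choice, so Q = 4. Strike 4 from R, S, U, V.
V's domain is down to {3}, so V = 3. Strike 3 from T.
So T = 2.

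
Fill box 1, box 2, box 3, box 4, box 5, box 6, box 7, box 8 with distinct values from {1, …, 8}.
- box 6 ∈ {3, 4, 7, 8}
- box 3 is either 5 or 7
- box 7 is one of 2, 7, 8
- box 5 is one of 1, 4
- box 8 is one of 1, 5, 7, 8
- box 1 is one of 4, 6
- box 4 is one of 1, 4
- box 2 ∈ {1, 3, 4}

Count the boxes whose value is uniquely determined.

3

The 8 variables together cover exactly {1, 2, 3, 4, 5, 6, 7, 8} — 8 values for 8 variables — and 2 appears only in box 7's list, so box 7 = 2.
The 7 still-open variables together cover exactly {1, 3, 4, 5, 6, 7, 8} — 7 values for 7 variables — and 6 appears only in box 1's list, so box 1 = 6.
The 2 variables box 4 and box 5 are confined to {1, 4}, which locks those values in; drop them from box 2, box 6, box 8.
box 2's domain is down to {3}, so box 2 = 3. Remove 3 from box 6.
Determined: box 1=6, box 2=3, box 7=2. The other boxes each still have more than one consistent value. That makes 3.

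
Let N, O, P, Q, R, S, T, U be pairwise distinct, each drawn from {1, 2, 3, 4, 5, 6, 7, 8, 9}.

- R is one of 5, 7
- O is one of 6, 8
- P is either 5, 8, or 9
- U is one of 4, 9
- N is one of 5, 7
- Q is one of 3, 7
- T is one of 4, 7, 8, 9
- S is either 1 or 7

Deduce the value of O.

The 8 variables draw from only 8 values {1, 3, 4, 5, 6, 7, 8, 9}, so each is used; only S can be 1, hence S = 1.
The 7 still-open variables draw from only 7 values {3, 4, 5, 6, 7, 8, 9}, so each is used; only Q can be 3, hence Q = 3.
Among the 6 still-open variables, 6 fits only O (and all 6 values in {4, 5, 6, 7, 8, 9} must be used), so O = 6.

6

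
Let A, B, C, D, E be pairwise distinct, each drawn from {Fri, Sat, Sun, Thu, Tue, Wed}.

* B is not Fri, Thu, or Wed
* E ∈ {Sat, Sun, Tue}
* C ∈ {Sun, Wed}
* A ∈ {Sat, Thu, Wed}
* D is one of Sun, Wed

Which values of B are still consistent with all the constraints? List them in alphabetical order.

Sat, Tue

Among the 5 variables, Thu fits only A (and all 5 values in {Sat, Sun, Thu, Tue, Wed} must be used), so A = Thu.
C and D between them cover only {Sun, Wed} — a naked pair. Remove those values from B, E.
No further eliminations apply; B can still be any of Sat, Tue.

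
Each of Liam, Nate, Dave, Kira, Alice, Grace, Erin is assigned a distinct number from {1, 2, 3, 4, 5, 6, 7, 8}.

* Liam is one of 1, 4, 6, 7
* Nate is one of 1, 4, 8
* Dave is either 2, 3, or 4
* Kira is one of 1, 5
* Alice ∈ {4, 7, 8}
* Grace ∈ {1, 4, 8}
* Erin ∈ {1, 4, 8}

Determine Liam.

Nate, Grace, Erin share exactly the 3 values {1, 4, 8}; by pigeonhole those values go to them, so strike 1, 4, 8 from Liam, Dave, Kira, Alice.
Kira must be 5 (only option left).
That leaves Alice = 7. Eliminate 7 elsewhere: Liam.
So Liam = 6.

6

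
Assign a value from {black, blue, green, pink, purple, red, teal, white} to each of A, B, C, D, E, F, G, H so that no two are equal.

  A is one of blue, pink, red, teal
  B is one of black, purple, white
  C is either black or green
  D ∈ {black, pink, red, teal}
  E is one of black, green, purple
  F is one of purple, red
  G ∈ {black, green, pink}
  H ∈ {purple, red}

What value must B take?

white

The 8 variables draw from only 8 values {black, blue, green, pink, purple, red, teal, white}, so each is used; only A can be blue, hence A = blue.
Among the 7 still-open variables, teal fits only D (and all 7 values in {black, green, pink, purple, red, teal, white} must be used), so D = teal.
Among the 6 still-open variables, pink fits only G (and all 6 values in {black, green, pink, purple, red, white} must be used), so G = pink.
The 5 still-open variables together cover exactly {black, green, purple, red, white} — 5 values for 5 variables — and white appears only in B's list, so B = white.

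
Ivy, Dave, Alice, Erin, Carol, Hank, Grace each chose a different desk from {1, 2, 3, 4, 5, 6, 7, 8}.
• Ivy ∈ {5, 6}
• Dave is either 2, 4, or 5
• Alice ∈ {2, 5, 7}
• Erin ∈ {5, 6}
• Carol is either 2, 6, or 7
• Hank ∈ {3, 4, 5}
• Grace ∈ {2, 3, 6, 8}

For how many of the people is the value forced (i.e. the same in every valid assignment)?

3

The 7 variables draw from only 7 values {2, 3, 4, 5, 6, 7, 8}, so each is used; only Grace can be 8, hence Grace = 8.
The 6 still-open variables draw from only 6 values {2, 3, 4, 5, 6, 7}, so each is used; only Hank can be 3, hence Hank = 3.
The 5 still-open variables draw from only 5 values {2, 4, 5, 6, 7}, so each is used; only Dave can be 4, hence Dave = 4.
Ivy and Erin share exactly the 2 values {5, 6}; by pigeonhole those values go to them, so strike 5, 6 from Alice, Carol.
Determined: Dave=4, Hank=3, Grace=8. The other people each still have more than one consistent value. That makes 3.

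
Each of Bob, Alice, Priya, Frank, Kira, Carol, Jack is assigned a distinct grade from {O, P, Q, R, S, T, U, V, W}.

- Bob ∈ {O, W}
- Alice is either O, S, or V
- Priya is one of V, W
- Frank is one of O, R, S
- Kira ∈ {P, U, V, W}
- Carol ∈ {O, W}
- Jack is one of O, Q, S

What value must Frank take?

The 2 variables Bob and Carol are confined to {O, W}, which locks those values in; drop them from Alice, Priya, Frank, Kira, Jack.
That leaves Priya = V. So Alice, Kira can't be V.
That leaves Alice = S. So Frank, Jack can't be S.
So Frank = R.

R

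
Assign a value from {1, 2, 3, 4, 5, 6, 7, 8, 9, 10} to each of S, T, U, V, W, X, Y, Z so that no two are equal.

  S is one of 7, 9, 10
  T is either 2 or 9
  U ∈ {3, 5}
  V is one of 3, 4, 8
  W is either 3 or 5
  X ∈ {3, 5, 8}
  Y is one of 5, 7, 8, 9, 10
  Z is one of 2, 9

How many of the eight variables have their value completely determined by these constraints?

Among the 8 variables, 4 fits only V (and all 8 values in {2, 3, 4, 5, 7, 8, 9, 10} must be used), so V = 4.
T and Z between them cover only {2, 9} — a naked pair. Remove those values from S, Y.
The 2 variables U and W are confined to {3, 5}, which locks those values in; drop them from X, Y.
That leaves X = 8. Strike 8 from Y.
Determined: V=4, X=8. The other variables each still have more than one consistent value. That makes 2.

2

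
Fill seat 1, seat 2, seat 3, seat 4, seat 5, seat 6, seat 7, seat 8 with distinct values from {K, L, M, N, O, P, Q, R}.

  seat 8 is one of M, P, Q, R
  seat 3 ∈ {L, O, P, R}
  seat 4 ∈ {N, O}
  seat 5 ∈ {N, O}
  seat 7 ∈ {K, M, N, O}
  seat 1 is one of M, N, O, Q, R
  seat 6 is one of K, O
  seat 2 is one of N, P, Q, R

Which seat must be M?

The 8 variables draw from only 8 values {K, L, M, N, O, P, Q, R}, so each is used; only seat 3 can be L, hence seat 3 = L.
seat 4 and seat 5 share exactly the 2 values {N, O}; by pigeonhole those values go to them, so strike N, O from seat 1, seat 2, seat 6, seat 7.
seat 6's domain is down to {K}, so seat 6 = K. Strike K from seat 7.
So M goes to seat 7.

seat 7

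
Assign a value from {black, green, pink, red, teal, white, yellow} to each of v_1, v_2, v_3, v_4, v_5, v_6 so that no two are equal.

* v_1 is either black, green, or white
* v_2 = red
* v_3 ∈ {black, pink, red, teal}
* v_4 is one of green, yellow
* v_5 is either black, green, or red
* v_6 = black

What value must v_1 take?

white

v_2's domain is down to {red}, so v_2 = red. Remove red from v_3, v_5.
v_6 must be black (only option left). So v_1, v_3, v_5 can't be black.
That leaves v_5 = green. Remove green from v_1, v_4.
So v_1 = white.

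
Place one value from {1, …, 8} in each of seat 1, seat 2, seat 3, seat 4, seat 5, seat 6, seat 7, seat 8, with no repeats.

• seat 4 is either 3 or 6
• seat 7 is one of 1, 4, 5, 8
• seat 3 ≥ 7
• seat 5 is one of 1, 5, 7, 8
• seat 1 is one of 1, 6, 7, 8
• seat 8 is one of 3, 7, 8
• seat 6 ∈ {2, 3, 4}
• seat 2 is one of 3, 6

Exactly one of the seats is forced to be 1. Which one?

seat 1

Among the 8 variables, 2 fits only seat 6 (and all 8 values in {1, 2, 3, 4, 5, 6, 7, 8} must be used), so seat 6 = 2.
The 7 still-open variables draw from only 7 values {1, 3, 4, 5, 6, 7, 8}, so each is used; only seat 7 can be 4, hence seat 7 = 4.
The 6 still-open variables together cover exactly {1, 3, 5, 6, 7, 8} — 6 values for 6 variables — and 5 appears only in seat 5's list, so seat 5 = 5.
The 5 still-open variables together cover exactly {1, 3, 6, 7, 8} — 5 values for 5 variables — and 1 appears only in seat 1's list, so seat 1 = 1.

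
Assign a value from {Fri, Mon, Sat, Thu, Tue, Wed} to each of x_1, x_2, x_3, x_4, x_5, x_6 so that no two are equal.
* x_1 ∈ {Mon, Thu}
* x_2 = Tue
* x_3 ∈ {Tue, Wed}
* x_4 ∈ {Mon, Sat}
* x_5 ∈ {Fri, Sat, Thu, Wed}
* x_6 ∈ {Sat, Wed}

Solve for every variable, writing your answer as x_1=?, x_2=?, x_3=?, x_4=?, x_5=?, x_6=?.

x_2's domain is down to {Tue}, so x_2 = Tue. Remove Tue from x_3.
x_3 has just one choice, so x_3 = Wed. Strike Wed from x_5, x_6.
x_6's domain is down to {Sat}, so x_6 = Sat. Eliminate Sat elsewhere: x_4, x_5.
x_4's domain is down to {Mon}, so x_4 = Mon. So x_1 can't be Mon.
x_1 must be Thu (only option left). Strike Thu from x_5.
x_5 has just one choice, so x_5 = Fri.

x_1=Thu, x_2=Tue, x_3=Wed, x_4=Mon, x_5=Fri, x_6=Sat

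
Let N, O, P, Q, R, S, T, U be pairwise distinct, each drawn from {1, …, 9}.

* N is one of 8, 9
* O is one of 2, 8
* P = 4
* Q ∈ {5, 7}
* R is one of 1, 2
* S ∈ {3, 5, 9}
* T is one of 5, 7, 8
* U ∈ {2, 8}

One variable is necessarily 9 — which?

P has just one choice, so P = 4.
The 7 still-open variables draw from only 7 values {1, 2, 3, 5, 7, 8, 9}, so each is used; only R can be 1, hence R = 1.
The 6 still-open variables together cover exactly {2, 3, 5, 7, 8, 9} — 6 values for 6 variables — and 3 appears only in S's list, so S = 3.
The 5 still-open variables together cover exactly {2, 5, 7, 8, 9} — 5 values for 5 variables — and 9 appears only in N's list, so N = 9.

N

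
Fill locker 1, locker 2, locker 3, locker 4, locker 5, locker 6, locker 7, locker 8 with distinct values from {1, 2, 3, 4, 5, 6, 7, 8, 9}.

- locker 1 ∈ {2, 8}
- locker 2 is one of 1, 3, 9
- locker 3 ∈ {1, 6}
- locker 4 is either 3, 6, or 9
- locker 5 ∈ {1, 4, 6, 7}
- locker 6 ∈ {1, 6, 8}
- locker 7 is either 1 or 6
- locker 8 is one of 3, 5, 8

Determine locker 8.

5

locker 3 and locker 7 share exactly the 2 values {1, 6}; by pigeonhole those values go to them, so strike 1, 6 from locker 2, locker 4, locker 5, locker 6.
That leaves locker 6 = 8. So locker 1, locker 8 can't be 8.
locker 1 must be 2 (only option left).
locker 2 and locker 4 share exactly the 2 values {3, 9}; by pigeonhole those values go to them, so strike 3, 9 from locker 8.
So locker 8 = 5.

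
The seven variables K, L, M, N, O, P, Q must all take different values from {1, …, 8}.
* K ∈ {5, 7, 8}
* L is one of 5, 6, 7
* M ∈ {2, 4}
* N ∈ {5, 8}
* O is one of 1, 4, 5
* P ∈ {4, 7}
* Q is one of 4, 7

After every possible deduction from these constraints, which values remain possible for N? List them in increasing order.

5, 8

The 7 variables draw from only 7 values {1, 2, 4, 5, 6, 7, 8}, so each is used; only O can be 1, hence O = 1.
The 6 still-open variables together cover exactly {2, 4, 5, 6, 7, 8} — 6 values for 6 variables — and 2 appears only in M's list, so M = 2.
The 5 still-open variables draw from only 5 values {4, 5, 6, 7, 8}, so each is used; only L can be 6, hence L = 6.
P and Q between them cover only {4, 7} — a naked pair. Remove those values from K.
No further eliminations apply; N can still be any of 5, 8.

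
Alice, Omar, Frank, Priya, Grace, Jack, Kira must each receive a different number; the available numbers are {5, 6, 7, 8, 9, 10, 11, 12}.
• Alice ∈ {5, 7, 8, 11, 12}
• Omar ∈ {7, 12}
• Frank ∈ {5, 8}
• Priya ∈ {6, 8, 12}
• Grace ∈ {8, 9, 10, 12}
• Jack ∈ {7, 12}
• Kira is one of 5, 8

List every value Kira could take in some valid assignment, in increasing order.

Omar and Jack share exactly the 2 values {7, 12}; by pigeonhole those values go to them, so strike 7, 12 from Alice, Priya, Grace.
The 2 variables Frank and Kira are confined to {5, 8}, which locks those values in; drop them from Alice, Priya, Grace.
Alice's domain is down to {11}, so Alice = 11.
That leaves Priya = 6.
No further eliminations apply; Kira can still be any of 5, 8.

5, 8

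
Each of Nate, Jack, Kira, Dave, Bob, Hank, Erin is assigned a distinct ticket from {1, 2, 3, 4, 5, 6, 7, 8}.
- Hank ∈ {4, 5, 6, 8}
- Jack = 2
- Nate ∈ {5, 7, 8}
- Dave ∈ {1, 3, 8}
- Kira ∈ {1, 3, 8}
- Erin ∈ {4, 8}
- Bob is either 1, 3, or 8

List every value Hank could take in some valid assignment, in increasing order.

Jack's domain is down to {2}, so Jack = 2.
Kira, Dave, Bob share exactly the 3 values {1, 3, 8}; by pigeonhole those values go to them, so strike 1, 3, 8 from Nate, Hank, Erin.
Erin must be 4 (only option left). Remove 4 from Hank.
No further eliminations apply; Hank can still be any of 5, 6.

5, 6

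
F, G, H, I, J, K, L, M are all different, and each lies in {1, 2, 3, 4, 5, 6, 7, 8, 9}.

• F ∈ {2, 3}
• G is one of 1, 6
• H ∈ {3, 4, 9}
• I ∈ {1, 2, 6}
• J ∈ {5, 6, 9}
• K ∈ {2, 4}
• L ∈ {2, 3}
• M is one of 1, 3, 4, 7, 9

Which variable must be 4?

The 8 variables draw from only 8 values {1, 2, 3, 4, 5, 6, 7, 9}, so each is used; only J can be 5, hence J = 5.
The 7 still-open variables draw from only 7 values {1, 2, 3, 4, 6, 7, 9}, so each is used; only M can be 7, hence M = 7.
Among the 6 still-open variables, 9 fits only H (and all 6 values in {1, 2, 3, 4, 6, 9} must be used), so H = 9.
Among the 5 still-open variables, 4 fits only K (and all 5 values in {1, 2, 3, 4, 6} must be used), so K = 4.

K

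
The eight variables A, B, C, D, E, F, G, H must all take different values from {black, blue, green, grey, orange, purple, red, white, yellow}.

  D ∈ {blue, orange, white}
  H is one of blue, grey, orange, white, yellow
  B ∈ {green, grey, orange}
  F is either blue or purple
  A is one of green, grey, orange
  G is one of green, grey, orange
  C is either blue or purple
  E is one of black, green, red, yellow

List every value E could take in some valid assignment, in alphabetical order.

black, red

C and F share exactly the 2 values {blue, purple}; by pigeonhole those values go to them, so strike blue, purple from D, H.
A, B, G between them cover only {green, grey, orange} — a naked triple. Remove those values from D, E, H.
D's domain is down to {white}, so D = white. Remove white from H.
H's domain is down to {yellow}, so H = yellow. Strike yellow from E.
No further eliminations apply; E can still be any of black, red.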